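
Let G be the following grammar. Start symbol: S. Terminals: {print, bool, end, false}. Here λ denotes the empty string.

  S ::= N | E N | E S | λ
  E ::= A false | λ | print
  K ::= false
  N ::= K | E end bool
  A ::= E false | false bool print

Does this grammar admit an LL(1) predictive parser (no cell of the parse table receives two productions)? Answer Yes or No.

FIRST(S) = {λ, end, false, print}
FIRST(E) = {λ, false, print}
FIRST(K) = {false}
FIRST(N) = {end, false, print}
FIRST(A) = {false, print}
FOLLOW(S) = {$}
FOLLOW(E) = {$, end, false, print}
FOLLOW(K) = {$}
FOLLOW(N) = {$}
FOLLOW(A) = {false}
Cell M[A, false] receives both A ::= E false and A ::= false bool print — the grammar is not LL(1).

No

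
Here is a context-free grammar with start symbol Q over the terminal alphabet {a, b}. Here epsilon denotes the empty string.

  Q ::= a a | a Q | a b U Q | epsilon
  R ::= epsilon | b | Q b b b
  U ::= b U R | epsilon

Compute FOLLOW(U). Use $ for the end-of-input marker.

{$, a, b}

FIRST(Q) = {epsilon, a}
FIRST(U) = {epsilon, b}
FIRST(R) = {epsilon, a, b}  (via Q b b b)
FOLLOW(Q) includes $ since Q is the start symbol.
FOLLOW(Q): in Q::=a Q, the suffix after Q is empty (adds nothing new); in Q::=a b U Q, the suffix after Q is empty (adds nothing new); in R::=Q b b b, Q is followed by b b b with FIRST {b}. Thus FOLLOW(Q) = {$, b}.
FOLLOW(U): in Q::=a b U Q, U is followed by Q with FIRST {epsilon, a}; in Q::=a b U Q, the suffix after U is nullable, so FOLLOW(U) ⊇ FOLLOW(Q) = {$, b}; in U::=b U R, U is followed by R with FIRST {epsilon, a, b}; in U::=b U R, the suffix after U is nullable (adds nothing new). Thus FOLLOW(U) = {$, a, b}.
FOLLOW(R): in U::=b U R, the suffix after R is empty, so FOLLOW(R) ⊇ FOLLOW(U) = {$, a, b}. Thus FOLLOW(R) = {$, a, b}.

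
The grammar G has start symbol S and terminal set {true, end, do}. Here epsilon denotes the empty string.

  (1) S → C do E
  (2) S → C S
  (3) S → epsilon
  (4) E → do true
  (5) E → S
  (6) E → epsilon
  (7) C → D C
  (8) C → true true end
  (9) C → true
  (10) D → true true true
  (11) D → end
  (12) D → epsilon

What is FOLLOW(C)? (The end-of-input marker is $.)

FIRST(D) = {epsilon, end, true}
FIRST(C) = {end, true}  (via D C)
FIRST(S) = {epsilon, end, true}  (via C do E, C S)
FIRST(E) = {epsilon, do, end, true}  (via S)
FOLLOW(S) includes $ since S is the start symbol.
FOLLOW(D): in C→D C, D is followed by C with FIRST {end, true}. Thus FOLLOW(D) = {end, true}.
FOLLOW(S): in S→C S, the suffix after S is empty (adds nothing new); in E→S, the suffix after S is empty, so FOLLOW(S) ⊇ FOLLOW(E) = {$}. Thus FOLLOW(S) = {$}.
FOLLOW(E): in S→C do E, the suffix after E is empty, so FOLLOW(E) ⊇ FOLLOW(S) = {$}. Thus FOLLOW(E) = {$}.
FOLLOW(C): in S→C do E, C is followed by do E with FIRST {do}; in S→C S, C is followed by S with FIRST {epsilon, end, true}; in S→C S, the suffix after C is nullable, so FOLLOW(C) ⊇ FOLLOW(S) = {$}; in C→D C, the suffix after C is empty (adds nothing new). Thus FOLLOW(C) = {$, do, end, true}.

{$, do, end, true}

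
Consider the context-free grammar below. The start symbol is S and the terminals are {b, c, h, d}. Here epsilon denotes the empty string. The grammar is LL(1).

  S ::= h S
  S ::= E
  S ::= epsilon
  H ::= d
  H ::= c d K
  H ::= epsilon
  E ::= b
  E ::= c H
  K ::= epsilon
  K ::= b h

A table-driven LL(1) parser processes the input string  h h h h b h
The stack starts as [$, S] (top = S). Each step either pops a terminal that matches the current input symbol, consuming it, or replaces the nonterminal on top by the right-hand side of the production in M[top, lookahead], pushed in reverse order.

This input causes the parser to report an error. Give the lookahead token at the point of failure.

h

step 1: stack=$ S  input=h h h h b h $  — expand S ::= h S
step 2: stack=$ S h  input=h h h h b h $  — match h
step 3: stack=$ S  input=h h h b h $  — expand S ::= h S
step 4: stack=$ S h  input=h h h b h $  — match h
step 5: stack=$ S  input=h h b h $  — expand S ::= h S
step 6: stack=$ S h  input=h h b h $  — match h
step 7: stack=$ S  input=h b h $  — expand S ::= h S
step 8: stack=$ S h  input=h b h $  — match h
step 9: stack=$ S  input=b h $  — expand S ::= E
step 10: stack=$ E  input=b h $  — expand E ::= b
step 11: stack=$ b  input=b h $  — match b
step 12: stack=$  input=h $  — error: stack empty but input remains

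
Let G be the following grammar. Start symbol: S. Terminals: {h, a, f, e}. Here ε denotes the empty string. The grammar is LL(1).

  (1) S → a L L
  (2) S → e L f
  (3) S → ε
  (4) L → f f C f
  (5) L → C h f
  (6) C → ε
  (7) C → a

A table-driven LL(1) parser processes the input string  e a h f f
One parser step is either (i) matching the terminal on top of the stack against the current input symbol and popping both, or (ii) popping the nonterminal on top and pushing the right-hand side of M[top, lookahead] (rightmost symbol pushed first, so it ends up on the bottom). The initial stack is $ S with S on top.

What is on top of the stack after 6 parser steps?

f

     Stack      Input        Action
  1  $ S        e a h f f $  expand S → e L f
  2  $ f L e    e a h f f $  match e
  3  $ f L      a h f f $    expand L → C h f
  4  $ f f h C  a h f f $    expand C → a
  5  $ f f h a  a h f f $    match a
  6  $ f f h    h f f $      match h
Stack after step 6: $ f f (top = f).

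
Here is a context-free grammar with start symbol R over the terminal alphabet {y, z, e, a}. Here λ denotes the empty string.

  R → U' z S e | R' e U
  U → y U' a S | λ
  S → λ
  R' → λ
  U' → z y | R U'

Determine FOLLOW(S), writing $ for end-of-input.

{$, e, z}

FIRST(U): from U→y U' a S we get {y}; from U→λ we get {λ}. So FIRST(U) = {λ, y}.
FIRST(S): from S→λ we get {λ}. So FIRST(S) = {λ}.
FIRST(R'): from R'→λ we get {λ}. So FIRST(R') = {λ}.
FIRST(R): from R→U' z S e we get {e, z}; from R→R' e U we get {e}. So FIRST(R) = {e, z}.
FIRST(U'): from U'→z y we get {z}; from U'→R U' we get {e, z}. So FIRST(U') = {e, z}.
FOLLOW(R) includes $ since R is the start symbol.
FOLLOW(R): in U'→R U', R is followed by U' with FIRST {e, z}. Thus FOLLOW(R) = {$, e, z}.
FOLLOW(U): in R→R' e U, the suffix after U is empty, so FOLLOW(U) ⊇ FOLLOW(R) = {$, e, z}. Thus FOLLOW(U) = {$, e, z}.
FOLLOW(S): in R→U' z S e, S is followed by e with FIRST {e}; in U→y U' a S, the suffix after S is empty, so FOLLOW(S) ⊇ FOLLOW(U) = {$, e, z}. Thus FOLLOW(S) = {$, e, z}.
FOLLOW(R'): in R→R' e U, R' is followed by e U with FIRST {e}. Thus FOLLOW(R') = {e}.
FOLLOW(U'): in R→U' z S e, U' is followed by z S e with FIRST {z}; in U→y U' a S, U' is followed by a S with FIRST {a}; in U'→R U', the suffix after U' is empty (adds nothing new). Thus FOLLOW(U') = {a, z}.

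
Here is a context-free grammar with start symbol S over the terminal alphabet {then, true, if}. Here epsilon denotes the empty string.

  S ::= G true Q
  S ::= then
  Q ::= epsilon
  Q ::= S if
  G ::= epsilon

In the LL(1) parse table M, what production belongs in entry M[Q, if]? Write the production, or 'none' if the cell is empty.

FIRST(G): from G::=epsilon we get {epsilon}. So FIRST(G) = {epsilon}.
FIRST(S): from S::=G true Q we get {true}; from S::=then we get {then}. So FIRST(S) = {then, true}.
FIRST(Q): from Q::=epsilon we get {epsilon}; from Q::=S if we get {then, true}. So FIRST(Q) = {epsilon, then, true}.
FOLLOW(S) includes $ since S is the start symbol.
FOLLOW(S): in Q::=S if, S is followed by if with FIRST {if}. Thus FOLLOW(S) = {$, if}.
FOLLOW(Q): in S::=G true Q, the suffix after Q is empty, so FOLLOW(Q) ⊇ FOLLOW(S) = {$, if}. Thus FOLLOW(Q) = {$, if}.
For Q ::= epsilon: FIRST(epsilon) = {epsilon}, so it goes in M[Q, t] for t ∈ {}; since epsilon ∈ FIRST, also for every t ∈ FOLLOW(Q) = {$, if}.
For Q ::= S if: FIRST(S if) = {then, true}, so it goes in M[Q, t] for t ∈ {then, true}.

Q ::= epsilon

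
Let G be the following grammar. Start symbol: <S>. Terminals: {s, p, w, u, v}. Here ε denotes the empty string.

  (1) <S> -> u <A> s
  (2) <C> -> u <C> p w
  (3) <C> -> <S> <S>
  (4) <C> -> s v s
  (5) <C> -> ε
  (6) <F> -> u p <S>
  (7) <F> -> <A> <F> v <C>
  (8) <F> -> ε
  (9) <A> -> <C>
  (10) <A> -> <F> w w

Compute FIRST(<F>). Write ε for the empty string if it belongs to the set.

{ε, s, u, v, w}

FIRST(<S>): from <S>->u <A> s we get {u}. So FIRST(<S>) = {u}.
FIRST(<C>): from <C>->u <C> p w we get {u}; from <C>-><S> <S> we get {u}; from <C>->s v s we get {s}; from <C>->ε we get {ε}. So FIRST(<C>) = {ε, s, u}.
FIRST(<F>): from <F>->u p <S> we get {u}; from <F>-><A> <F> v <C> we get {s, u, v, w}; from <F>->ε we get {ε}. So FIRST(<F>) = {ε, s, u, v, w}.
FIRST(<A>): from <A>-><C> we get {ε, s, u}; from <A>-><F> w w we get {s, u, v, w}. So FIRST(<A>) = {ε, s, u, v, w}.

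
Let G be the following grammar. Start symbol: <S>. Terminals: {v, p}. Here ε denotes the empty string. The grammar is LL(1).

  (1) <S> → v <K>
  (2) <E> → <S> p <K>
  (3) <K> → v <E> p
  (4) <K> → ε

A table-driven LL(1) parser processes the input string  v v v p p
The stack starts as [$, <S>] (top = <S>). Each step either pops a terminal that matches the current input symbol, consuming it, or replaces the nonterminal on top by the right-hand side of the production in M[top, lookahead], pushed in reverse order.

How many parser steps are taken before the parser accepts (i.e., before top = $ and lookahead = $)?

11

      Stack            Input        Action
   1  $ <S>            v v v p p $  expand <S> → v <K>
   2  $ <K> v          v v v p p $  match v
   3  $ <K>            v v p p $    expand <K> → v <E> p
   4  $ p <E> v        v v p p $    match v
   5  $ p <E>          v p p $      expand <E> → <S> p <K>
   6  $ p <K> p <S>    v p p $      expand <S> → v <K>
   7  $ p <K> p <K> v  v p p $      match v
   8  $ p <K> p <K>    p p $        expand <K> → ε
   9  $ p <K> p        p p $        match p
  10  $ p <K>          p $          expand <K> → ε
  11  $ p              p $          match p
Accept reached after 11 steps.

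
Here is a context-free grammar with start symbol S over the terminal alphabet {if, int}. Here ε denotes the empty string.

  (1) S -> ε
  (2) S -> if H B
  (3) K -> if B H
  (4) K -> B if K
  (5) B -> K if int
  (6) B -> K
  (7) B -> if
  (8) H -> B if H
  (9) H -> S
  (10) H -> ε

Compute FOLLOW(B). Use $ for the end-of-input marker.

FIRST(S) = {ε, if}
FIRST(K) = {if}  (via B if K)
FIRST(B) = {if}  (via K if int, K)
FIRST(H) = {ε, if}  (via B if H, S)
FOLLOW(S) includes $ since S is the start symbol.
FOLLOW(S): in H->S, the suffix after S is empty, so FOLLOW(S) ⊇ FOLLOW(H) = {$, if}. Thus FOLLOW(S) = {$, if}.
FOLLOW(K): in K->B if K, the suffix after K is empty (adds nothing new); in B->K if int, K is followed by if int with FIRST {if}; in B->K, the suffix after K is empty, so FOLLOW(K) ⊇ FOLLOW(B) = {$, if}. Thus FOLLOW(K) = {$, if}.
FOLLOW(B): in S->if H B, the suffix after B is empty, so FOLLOW(B) ⊇ FOLLOW(S) = {$, if}; in K->if B H, B is followed by H with FIRST {ε, if}; in K->if B H, the suffix after B is nullable, so FOLLOW(B) ⊇ FOLLOW(K) = {$, if}; in K->B if K, B is followed by if K with FIRST {if}; in H->B if H, B is followed by if H with FIRST {if}. Thus FOLLOW(B) = {$, if}.
FOLLOW(H): in S->if H B, H is followed by B with FIRST {if}; in K->if B H, the suffix after H is empty, so FOLLOW(H) ⊇ FOLLOW(K) = {$, if}; in H->B if H, the suffix after H is empty (adds nothing new). Thus FOLLOW(H) = {$, if}.

{$, if}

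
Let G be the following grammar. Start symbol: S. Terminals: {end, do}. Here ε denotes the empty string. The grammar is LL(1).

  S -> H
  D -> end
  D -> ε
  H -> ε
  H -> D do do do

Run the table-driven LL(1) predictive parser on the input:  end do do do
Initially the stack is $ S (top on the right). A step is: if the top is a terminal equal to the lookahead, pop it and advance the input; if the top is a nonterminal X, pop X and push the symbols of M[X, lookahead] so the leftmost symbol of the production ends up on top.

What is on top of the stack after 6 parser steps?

     Stack           Input           Action
  1  $ S             end do do do $  expand S -> H
  2  $ H             end do do do $  expand H -> D do do do
  3  $ do do do D    end do do do $  expand D -> end
  4  $ do do do end  end do do do $  match end
  5  $ do do do      do do do $      match do
  6  $ do do         do do $         match do
Stack after step 6: $ do (top = do).

do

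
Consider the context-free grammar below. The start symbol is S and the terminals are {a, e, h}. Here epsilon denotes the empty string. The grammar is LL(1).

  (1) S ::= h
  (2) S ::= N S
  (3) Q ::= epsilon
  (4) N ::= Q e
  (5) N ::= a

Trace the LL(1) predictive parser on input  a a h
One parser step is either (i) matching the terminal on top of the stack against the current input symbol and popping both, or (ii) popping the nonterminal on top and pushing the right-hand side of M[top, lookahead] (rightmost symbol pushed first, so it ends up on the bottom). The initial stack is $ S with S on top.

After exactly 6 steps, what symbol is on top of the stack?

step 1: stack=$ S  input=a a h $  — expand S ::= N S
step 2: stack=$ S N  input=a a h $  — expand N ::= a
step 3: stack=$ S a  input=a a h $  — match a
step 4: stack=$ S  input=a h $  — expand S ::= N S
step 5: stack=$ S N  input=a h $  — expand N ::= a
step 6: stack=$ S a  input=a h $  — match a
Stack after step 6: $ S (top = S).

S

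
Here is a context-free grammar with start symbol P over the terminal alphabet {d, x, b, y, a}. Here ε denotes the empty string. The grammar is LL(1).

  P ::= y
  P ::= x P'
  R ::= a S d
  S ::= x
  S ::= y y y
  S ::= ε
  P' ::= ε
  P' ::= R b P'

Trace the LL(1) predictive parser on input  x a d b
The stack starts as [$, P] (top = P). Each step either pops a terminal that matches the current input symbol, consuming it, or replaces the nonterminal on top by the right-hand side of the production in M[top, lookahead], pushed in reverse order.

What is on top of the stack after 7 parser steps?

step 1: stack=$ P  input=x a d b $  — expand P ::= x P'
step 2: stack=$ P' x  input=x a d b $  — match x
step 3: stack=$ P'  input=a d b $  — expand P' ::= R b P'
step 4: stack=$ P' b R  input=a d b $  — expand R ::= a S d
step 5: stack=$ P' b d S a  input=a d b $  — match a
step 6: stack=$ P' b d S  input=d b $  — expand S ::= ε
step 7: stack=$ P' b d  input=d b $  — match d
Stack after step 7: $ P' b (top = b).

b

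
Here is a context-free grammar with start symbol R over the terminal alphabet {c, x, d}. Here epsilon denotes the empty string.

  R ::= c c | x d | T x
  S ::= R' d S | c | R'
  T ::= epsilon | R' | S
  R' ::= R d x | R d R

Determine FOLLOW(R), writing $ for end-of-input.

FIRST(R) = {c, x}  (via T x)
FIRST(R') = {c, x}  (via R d x, R d R)
FIRST(S) = {c, x}  (via R' d S, R')
FIRST(T) = {epsilon, c, x}  (via R', S)
FOLLOW(R) includes $ since R is the start symbol.
FOLLOW(T): in R::=T x, T is followed by x with FIRST {x}. Thus FOLLOW(T) = {x}.
FOLLOW(S): in S::=R' d S, the suffix after S is empty (adds nothing new); in T::=S, the suffix after S is empty, so FOLLOW(S) ⊇ FOLLOW(T) = {x}. Thus FOLLOW(S) = {x}.
FOLLOW(R'): in S::=R' d S, R' is followed by d S with FIRST {d}; in S::=R', the suffix after R' is empty, so FOLLOW(R') ⊇ FOLLOW(S) = {x}; in T::=R', the suffix after R' is empty, so FOLLOW(R') ⊇ FOLLOW(T) = {x}. Thus FOLLOW(R') = {d, x}.
FOLLOW(R): in R'::=R d x, R is followed by d x with FIRST {d}; in R'::=R d R (occurrence 1), R is followed by d R with FIRST {d}; in R'::=R d R (occurrence 2), the suffix after R is empty, so FOLLOW(R) ⊇ FOLLOW(R') = {d, x}. Thus FOLLOW(R) = {$, d, x}.

{$, d, x}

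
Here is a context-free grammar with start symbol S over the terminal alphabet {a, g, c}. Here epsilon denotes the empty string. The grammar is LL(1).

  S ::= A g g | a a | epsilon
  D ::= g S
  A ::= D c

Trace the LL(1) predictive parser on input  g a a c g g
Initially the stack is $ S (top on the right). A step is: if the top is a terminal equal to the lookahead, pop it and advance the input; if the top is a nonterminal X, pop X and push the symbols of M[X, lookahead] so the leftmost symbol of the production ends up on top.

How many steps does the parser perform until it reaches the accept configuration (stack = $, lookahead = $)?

      Stack        Input          Action
   1  $ S          g a a c g g $  expand S ::= A g g
   2  $ g g A      g a a c g g $  expand A ::= D c
   3  $ g g c D    g a a c g g $  expand D ::= g S
   4  $ g g c S g  g a a c g g $  match g
   5  $ g g c S    a a c g g $    expand S ::= a a
   6  $ g g c a a  a a c g g $    match a
   7  $ g g c a    a c g g $      match a
   8  $ g g c      c g g $        match c
   9  $ g g        g g $          match g
  10  $ g          g $            match g
Accept reached after 10 steps.

10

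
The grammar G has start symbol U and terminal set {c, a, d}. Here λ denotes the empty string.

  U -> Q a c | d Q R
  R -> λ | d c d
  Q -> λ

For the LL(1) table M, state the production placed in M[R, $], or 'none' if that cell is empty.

FIRST(R) = {λ, d}
FIRST(Q) = {λ}
FIRST(U) = {a, d}  (via Q a c)
FOLLOW(U) includes $ since U is the start symbol.
FOLLOW(U): U appears on no right-hand side. Thus FOLLOW(U) = {$}.
FOLLOW(R): in U->d Q R, the suffix after R is empty, so FOLLOW(R) ⊇ FOLLOW(U) = {$}. Thus FOLLOW(R) = {$}.
For R -> λ: FIRST(λ) = {λ}, so it goes in M[R, t] for t ∈ {}; since λ ∈ FIRST, also for every t ∈ FOLLOW(R) = {$}.
For R -> d c d: FIRST(d c d) = {d}, so it goes in M[R, t] for t ∈ {d}.

R -> λ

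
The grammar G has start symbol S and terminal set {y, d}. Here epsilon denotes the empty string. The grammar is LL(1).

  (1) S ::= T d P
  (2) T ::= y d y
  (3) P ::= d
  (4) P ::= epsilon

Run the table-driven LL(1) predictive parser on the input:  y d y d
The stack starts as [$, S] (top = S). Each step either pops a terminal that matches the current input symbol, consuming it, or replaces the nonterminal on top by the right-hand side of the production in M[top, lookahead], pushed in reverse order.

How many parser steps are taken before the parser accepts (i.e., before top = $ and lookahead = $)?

7

     Stack        Input      Action
  1  $ S          y d y d $  expand S ::= T d P
  2  $ P d T      y d y d $  expand T ::= y d y
  3  $ P d y d y  y d y d $  match y
  4  $ P d y d    d y d $    match d
  5  $ P d y      y d $      match y
  6  $ P d        d $        match d
  7  $ P          $          expand P ::= epsilon
Accept reached after 7 steps.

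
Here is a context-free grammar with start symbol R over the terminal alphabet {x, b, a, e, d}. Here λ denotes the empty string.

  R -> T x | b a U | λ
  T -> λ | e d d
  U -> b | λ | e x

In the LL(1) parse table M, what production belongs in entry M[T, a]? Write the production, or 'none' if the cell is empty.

FIRST(T) = {λ, e}
FIRST(U) = {λ, b, e}
FIRST(R) = {λ, b, e, x}  (via T x)
FOLLOW(R) includes $ since R is the start symbol.
FOLLOW(T): in R->T x, T is followed by x with FIRST {x}. Thus FOLLOW(T) = {x}.
For T -> λ: FIRST(λ) = {λ}, so it goes in M[T, t] for t ∈ {}; since λ ∈ FIRST, also for every t ∈ FOLLOW(T) = {x}.
For T -> e d d: FIRST(e d d) = {e}, so it goes in M[T, t] for t ∈ {e}.
None of these place a production in M[T, a].

none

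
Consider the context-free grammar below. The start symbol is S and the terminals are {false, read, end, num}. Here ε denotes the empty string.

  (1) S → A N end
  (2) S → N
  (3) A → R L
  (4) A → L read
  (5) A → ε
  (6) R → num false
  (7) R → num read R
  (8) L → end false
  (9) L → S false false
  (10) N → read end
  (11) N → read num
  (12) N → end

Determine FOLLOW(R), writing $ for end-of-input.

{end, num, read}

FIRST(R): from R→num false we get {num}; from R→num read R we get {num}. So FIRST(R) = {num}.
FIRST(N): from N→read end we get {read}; from N→read num we get {read}; from N→end we get {end}. So FIRST(N) = {end, read}.
FIRST(S): from S→A N end we get {end, num, read}; from S→N we get {end, read}. So FIRST(S) = {end, num, read}.
FIRST(L): from L→end false we get {end}; from L→S false false we get {end, num, read}. So FIRST(L) = {end, num, read}.
FIRST(A): from A→R L we get {num}; from A→L read we get {end, num, read}; from A→ε we get {ε}. So FIRST(A) = {ε, end, num, read}.
FOLLOW(S) includes $ since S is the start symbol.
FOLLOW(S): in L→S false false, S is followed by false false with FIRST {false}. Thus FOLLOW(S) = {$, false}.
FOLLOW(A): in S→A N end, A is followed by N end with FIRST {end, read}. Thus FOLLOW(A) = {end, read}.
FOLLOW(R): in A→R L, R is followed by L with FIRST {end, num, read}; in R→num read R, the suffix after R is empty (adds nothing new). Thus FOLLOW(R) = {end, num, read}.
FOLLOW(L): in A→R L, the suffix after L is empty, so FOLLOW(L) ⊇ FOLLOW(A) = {end, read}; in A→L read, L is followed by read with FIRST {read}. Thus FOLLOW(L) = {end, read}.
FOLLOW(N): in S→A N end, N is followed by end with FIRST {end}; in S→N, the suffix after N is empty, so FOLLOW(N) ⊇ FOLLOW(S) = {$, false}. Thus FOLLOW(N) = {$, end, false}.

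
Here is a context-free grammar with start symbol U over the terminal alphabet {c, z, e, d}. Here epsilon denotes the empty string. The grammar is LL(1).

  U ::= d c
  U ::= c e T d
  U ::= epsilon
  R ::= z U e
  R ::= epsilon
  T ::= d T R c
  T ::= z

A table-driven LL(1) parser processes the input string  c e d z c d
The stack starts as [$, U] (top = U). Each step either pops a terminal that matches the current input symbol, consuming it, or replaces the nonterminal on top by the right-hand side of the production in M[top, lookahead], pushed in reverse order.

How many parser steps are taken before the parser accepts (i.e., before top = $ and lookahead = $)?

10

      Stack        Input          Action
   1  $ U          c e d z c d $  expand U ::= c e T d
   2  $ d T e c    c e d z c d $  match c
   3  $ d T e      e d z c d $    match e
   4  $ d T        d z c d $      expand T ::= d T R c
   5  $ d c R T d  d z c d $      match d
   6  $ d c R T    z c d $        expand T ::= z
   7  $ d c R z    z c d $        match z
   8  $ d c R      c d $          expand R ::= epsilon
   9  $ d c        c d $          match c
  10  $ d          d $            match d
Accept reached after 10 steps.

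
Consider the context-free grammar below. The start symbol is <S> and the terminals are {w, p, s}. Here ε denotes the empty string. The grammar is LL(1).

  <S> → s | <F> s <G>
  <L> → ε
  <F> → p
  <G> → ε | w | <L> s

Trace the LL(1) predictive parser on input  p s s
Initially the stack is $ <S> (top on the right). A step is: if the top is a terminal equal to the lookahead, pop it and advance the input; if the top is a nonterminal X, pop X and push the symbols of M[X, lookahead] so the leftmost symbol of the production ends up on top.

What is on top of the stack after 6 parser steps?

step 1: stack=$ <S>  input=p s s $  — expand <S> → <F> s <G>
step 2: stack=$ <G> s <F>  input=p s s $  — expand <F> → p
step 3: stack=$ <G> s p  input=p s s $  — match p
step 4: stack=$ <G> s  input=s s $  — match s
step 5: stack=$ <G>  input=s $  — expand <G> → <L> s
step 6: stack=$ s <L>  input=s $  — expand <L> → ε
Stack after step 6: $ s (top = s).

s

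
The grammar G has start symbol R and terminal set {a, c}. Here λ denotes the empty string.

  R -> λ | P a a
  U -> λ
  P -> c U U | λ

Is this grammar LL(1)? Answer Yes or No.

FIRST(R) = {λ, a, c}
FIRST(U) = {λ}
FIRST(P) = {λ, c}
FOLLOW(R) = {$}
FOLLOW(U) = {a}
FOLLOW(P) = {a}
Each cell of M receives at most one production.

Yes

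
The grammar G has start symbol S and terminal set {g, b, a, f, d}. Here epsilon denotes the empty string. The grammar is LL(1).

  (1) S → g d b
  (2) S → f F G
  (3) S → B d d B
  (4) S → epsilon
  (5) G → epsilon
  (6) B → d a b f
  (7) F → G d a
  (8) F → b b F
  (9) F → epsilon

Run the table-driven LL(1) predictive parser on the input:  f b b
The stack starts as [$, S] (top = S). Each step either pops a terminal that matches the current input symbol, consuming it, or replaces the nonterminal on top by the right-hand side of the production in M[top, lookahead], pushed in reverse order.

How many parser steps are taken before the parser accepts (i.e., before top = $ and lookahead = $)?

7

step 1: stack=$ S  input=f b b $  — expand S → f F G
step 2: stack=$ G F f  input=f b b $  — match f
step 3: stack=$ G F  input=b b $  — expand F → b b F
step 4: stack=$ G F b b  input=b b $  — match b
step 5: stack=$ G F b  input=b $  — match b
step 6: stack=$ G F  input=$  — expand F → epsilon
step 7: stack=$ G  input=$  — expand G → epsilon
Accept reached after 7 steps.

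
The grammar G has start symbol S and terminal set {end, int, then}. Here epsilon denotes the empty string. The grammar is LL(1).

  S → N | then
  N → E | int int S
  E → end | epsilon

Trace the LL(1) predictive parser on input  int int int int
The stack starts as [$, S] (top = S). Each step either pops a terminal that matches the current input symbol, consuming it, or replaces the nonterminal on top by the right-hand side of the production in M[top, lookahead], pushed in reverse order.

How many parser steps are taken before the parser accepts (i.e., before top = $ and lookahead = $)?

      Stack        Input              Action
   1  $ S          int int int int $  expand S → N
   2  $ N          int int int int $  expand N → int int S
   3  $ S int int  int int int int $  match int
   4  $ S int      int int int $      match int
   5  $ S          int int $          expand S → N
   6  $ N          int int $          expand N → int int S
   7  $ S int int  int int $          match int
   8  $ S int      int $              match int
   9  $ S          $                  expand S → N
  10  $ N          $                  expand N → E
  11  $ E          $                  expand E → epsilon
Accept reached after 11 steps.

11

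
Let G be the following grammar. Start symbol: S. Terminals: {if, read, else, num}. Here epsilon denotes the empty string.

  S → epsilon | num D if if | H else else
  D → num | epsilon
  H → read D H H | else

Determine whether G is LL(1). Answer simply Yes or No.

Yes

FIRST(S) = {epsilon, else, num, read}
FIRST(D) = {epsilon, num}
FIRST(H) = {else, read}
FOLLOW(S) = {$}
FOLLOW(D) = {else, if, read}
FOLLOW(H) = {else, read}
Each cell of M receives at most one production.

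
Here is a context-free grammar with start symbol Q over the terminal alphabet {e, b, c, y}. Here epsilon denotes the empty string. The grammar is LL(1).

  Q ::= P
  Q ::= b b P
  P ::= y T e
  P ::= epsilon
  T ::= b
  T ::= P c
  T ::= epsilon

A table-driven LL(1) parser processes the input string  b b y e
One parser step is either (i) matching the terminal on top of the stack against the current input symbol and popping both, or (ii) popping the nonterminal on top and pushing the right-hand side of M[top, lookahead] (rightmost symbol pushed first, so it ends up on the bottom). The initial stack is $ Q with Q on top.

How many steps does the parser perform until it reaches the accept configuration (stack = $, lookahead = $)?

step 1: stack=$ Q  input=b b y e $  — expand Q ::= b b P
step 2: stack=$ P b b  input=b b y e $  — match b
step 3: stack=$ P b  input=b y e $  — match b
step 4: stack=$ P  input=y e $  — expand P ::= y T e
step 5: stack=$ e T y  input=y e $  — match y
step 6: stack=$ e T  input=e $  — expand T ::= epsilon
step 7: stack=$ e  input=e $  — match e
Accept reached after 7 steps.

7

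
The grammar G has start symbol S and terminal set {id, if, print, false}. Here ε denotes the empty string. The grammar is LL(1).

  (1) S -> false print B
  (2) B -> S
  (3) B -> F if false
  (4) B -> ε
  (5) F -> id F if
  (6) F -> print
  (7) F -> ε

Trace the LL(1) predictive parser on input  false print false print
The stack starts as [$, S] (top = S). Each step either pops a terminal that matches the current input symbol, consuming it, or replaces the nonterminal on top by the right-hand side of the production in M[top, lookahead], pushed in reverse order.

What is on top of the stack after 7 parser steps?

B

step 1: stack=$ S  input=false print false print $  — expand S -> false print B
step 2: stack=$ B print false  input=false print false print $  — match false
step 3: stack=$ B print  input=print false print $  — match print
step 4: stack=$ B  input=false print $  — expand B -> S
step 5: stack=$ S  input=false print $  — expand S -> false print B
step 6: stack=$ B print false  input=false print $  — match false
step 7: stack=$ B print  input=print $  — match print
Stack after step 7: $ B (top = B).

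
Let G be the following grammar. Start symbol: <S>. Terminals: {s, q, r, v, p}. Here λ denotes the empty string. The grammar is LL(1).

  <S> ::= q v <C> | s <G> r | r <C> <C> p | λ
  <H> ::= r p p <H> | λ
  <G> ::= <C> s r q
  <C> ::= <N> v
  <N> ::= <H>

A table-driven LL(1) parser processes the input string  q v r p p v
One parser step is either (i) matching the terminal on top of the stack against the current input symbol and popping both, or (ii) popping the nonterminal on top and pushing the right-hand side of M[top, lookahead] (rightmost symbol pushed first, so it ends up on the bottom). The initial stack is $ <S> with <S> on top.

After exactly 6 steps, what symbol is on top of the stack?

r

     Stack      Input          Action
  1  $ <S>      q v r p p v $  expand <S> ::= q v <C>
  2  $ <C> v q  q v r p p v $  match q
  3  $ <C> v    v r p p v $    match v
  4  $ <C>      r p p v $      expand <C> ::= <N> v
  5  $ v <N>    r p p v $      expand <N> ::= <H>
  6  $ v <H>    r p p v $      expand <H> ::= r p p <H>
Stack after step 6: $ v <H> p p r (top = r).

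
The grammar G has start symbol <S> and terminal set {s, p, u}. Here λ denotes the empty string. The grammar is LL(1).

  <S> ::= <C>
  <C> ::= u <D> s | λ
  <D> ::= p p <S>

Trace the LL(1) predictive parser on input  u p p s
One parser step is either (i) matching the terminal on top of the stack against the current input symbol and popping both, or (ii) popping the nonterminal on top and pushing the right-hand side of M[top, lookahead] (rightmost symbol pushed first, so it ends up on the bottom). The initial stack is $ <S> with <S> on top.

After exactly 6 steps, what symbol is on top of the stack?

<S>

     Stack        Input      Action
  1  $ <S>        u p p s $  expand <S> ::= <C>
  2  $ <C>        u p p s $  expand <C> ::= u <D> s
  3  $ s <D> u    u p p s $  match u
  4  $ s <D>      p p s $    expand <D> ::= p p <S>
  5  $ s <S> p p  p p s $    match p
  6  $ s <S> p    p s $      match p
Stack after step 6: $ s <S> (top = <S>).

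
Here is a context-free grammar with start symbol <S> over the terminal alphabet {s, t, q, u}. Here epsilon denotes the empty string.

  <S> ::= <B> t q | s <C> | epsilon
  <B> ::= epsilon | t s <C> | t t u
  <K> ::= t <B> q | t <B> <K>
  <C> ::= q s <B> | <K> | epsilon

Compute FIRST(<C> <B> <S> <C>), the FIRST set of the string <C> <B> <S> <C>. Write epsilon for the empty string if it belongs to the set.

{epsilon, q, s, t}

FIRST(<B>) = {epsilon, t}
FIRST(<K>) = {t}
FIRST(<S>) = {epsilon, s, t}  (via <B> t q)
FIRST(<C>) = {epsilon, q, t}  (via <K>)
FIRST(<C> <B> <S> <C>): take FIRST of each symbol in turn, carrying on past any symbol whose FIRST contains epsilon; result {epsilon, q, s, t}.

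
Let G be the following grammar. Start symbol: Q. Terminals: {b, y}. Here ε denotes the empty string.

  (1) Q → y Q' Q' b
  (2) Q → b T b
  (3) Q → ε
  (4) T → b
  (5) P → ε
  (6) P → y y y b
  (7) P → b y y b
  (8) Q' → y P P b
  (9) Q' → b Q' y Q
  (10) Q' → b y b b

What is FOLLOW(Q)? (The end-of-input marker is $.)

FIRST(Q): from Q→y Q' Q' b we get {y}; from Q→b T b we get {b}; from Q→ε we get {ε}. So FIRST(Q) = {ε, b, y}.
FIRST(T): from T→b we get {b}. So FIRST(T) = {b}.
FIRST(P): from P→ε we get {ε}; from P→y y y b we get {y}; from P→b y y b we get {b}. So FIRST(P) = {ε, b, y}.
FIRST(Q'): from Q'→y P P b we get {y}; from Q'→b Q' y Q we get {b}; from Q'→b y b b we get {b}. So FIRST(Q') = {b, y}.
FOLLOW(Q) includes $ since Q is the start symbol.
FOLLOW(T): in Q→b T b, T is followed by b with FIRST {b}. Thus FOLLOW(T) = {b}.
FOLLOW(P): in Q'→y P P b (occurrence 1), P is followed by P b with FIRST {b, y}; in Q'→y P P b (occurrence 2), P is followed by b with FIRST {b}. Thus FOLLOW(P) = {b, y}.
FOLLOW(Q'): in Q→y Q' Q' b (occurrence 1), Q' is followed by Q' b with FIRST {b, y}; in Q→y Q' Q' b (occurrence 2), Q' is followed by b with FIRST {b}; in Q'→b Q' y Q, Q' is followed by y Q with FIRST {y}. Thus FOLLOW(Q') = {b, y}.
FOLLOW(Q): in Q'→b Q' y Q, the suffix after Q is empty, so FOLLOW(Q) ⊇ FOLLOW(Q') = {b, y}. Thus FOLLOW(Q) = {$, b, y}.

{$, b, y}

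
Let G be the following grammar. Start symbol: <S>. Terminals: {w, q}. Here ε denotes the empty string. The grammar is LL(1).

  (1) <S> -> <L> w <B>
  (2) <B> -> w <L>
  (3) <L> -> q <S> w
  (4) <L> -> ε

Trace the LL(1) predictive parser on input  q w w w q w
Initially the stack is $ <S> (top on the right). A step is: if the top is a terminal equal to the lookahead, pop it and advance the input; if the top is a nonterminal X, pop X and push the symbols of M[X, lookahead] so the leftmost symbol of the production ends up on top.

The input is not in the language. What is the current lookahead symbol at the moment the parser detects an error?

      Stack                Input          Action
   1  $ <S>                q w w w q w $  expand <S> -> <L> w <B>
   2  $ <B> w <L>          q w w w q w $  expand <L> -> q <S> w
   3  $ <B> w w <S> q      q w w w q w $  match q
   4  $ <B> w w <S>        w w w q w $    expand <S> -> <L> w <B>
   5  $ <B> w w <B> w <L>  w w w q w $    expand <L> -> ε
   6  $ <B> w w <B> w      w w w q w $    match w
   7  $ <B> w w <B>        w w q w $      expand <B> -> w <L>
   8  $ <B> w w <L> w      w w q w $      match w
   9  $ <B> w w <L>        w q w $        expand <L> -> ε
  10  $ <B> w w            w q w $        match w
  11  $ <B> w              q w $          error: top is terminal w but lookahead is q

q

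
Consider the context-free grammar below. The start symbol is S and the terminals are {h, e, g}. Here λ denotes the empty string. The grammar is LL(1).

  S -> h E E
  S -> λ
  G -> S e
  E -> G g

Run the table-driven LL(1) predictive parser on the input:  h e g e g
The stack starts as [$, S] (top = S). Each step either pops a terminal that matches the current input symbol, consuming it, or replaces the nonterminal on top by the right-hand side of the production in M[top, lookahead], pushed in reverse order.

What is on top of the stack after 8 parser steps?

G

     Stack      Input        Action
  1  $ S        h e g e g $  expand S -> h E E
  2  $ E E h    h e g e g $  match h
  3  $ E E      e g e g $    expand E -> G g
  4  $ E g G    e g e g $    expand G -> S e
  5  $ E g e S  e g e g $    expand S -> λ
  6  $ E g e    e g e g $    match e
  7  $ E g      g e g $      match g
  8  $ E        e g $        expand E -> G g
Stack after step 8: $ g G (top = G).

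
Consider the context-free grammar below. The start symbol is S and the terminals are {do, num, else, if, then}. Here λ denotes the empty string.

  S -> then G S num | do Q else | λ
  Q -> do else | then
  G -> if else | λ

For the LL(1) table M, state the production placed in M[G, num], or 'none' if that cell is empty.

G -> λ

FIRST(S) = {λ, do, then}
FIRST(Q) = {do, then}
FIRST(G) = {λ, if}
FOLLOW(S) includes $ since S is the start symbol.
FOLLOW(G): in S->then G S num, G is followed by S num with FIRST {do, num, then}. Thus FOLLOW(G) = {do, num, then}.
For G -> if else: FIRST(if else) = {if}, so it goes in M[G, t] for t ∈ {if}.
For G -> λ: FIRST(λ) = {λ}, so it goes in M[G, t] for t ∈ {}; since λ ∈ FIRST, also for every t ∈ FOLLOW(G) = {do, num, then}.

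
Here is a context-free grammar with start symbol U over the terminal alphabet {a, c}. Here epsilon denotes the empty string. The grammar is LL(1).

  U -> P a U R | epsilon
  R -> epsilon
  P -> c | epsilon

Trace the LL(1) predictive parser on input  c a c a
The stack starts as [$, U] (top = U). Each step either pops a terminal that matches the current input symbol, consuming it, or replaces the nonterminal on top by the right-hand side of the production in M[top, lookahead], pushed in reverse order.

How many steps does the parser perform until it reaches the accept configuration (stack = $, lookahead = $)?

11

      Stack        Input      Action
   1  $ U          c a c a $  expand U -> P a U R
   2  $ R U a P    c a c a $  expand P -> c
   3  $ R U a c    c a c a $  match c
   4  $ R U a      a c a $    match a
   5  $ R U        c a $      expand U -> P a U R
   6  $ R R U a P  c a $      expand P -> c
   7  $ R R U a c  c a $      match c
   8  $ R R U a    a $        match a
   9  $ R R U      $          expand U -> epsilon
  10  $ R R        $          expand R -> epsilon
  11  $ R          $          expand R -> epsilon
Accept reached after 11 steps.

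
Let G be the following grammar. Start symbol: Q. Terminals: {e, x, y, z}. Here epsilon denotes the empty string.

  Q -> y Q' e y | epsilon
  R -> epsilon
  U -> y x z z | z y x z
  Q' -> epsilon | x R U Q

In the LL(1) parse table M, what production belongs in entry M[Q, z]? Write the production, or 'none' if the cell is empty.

none

FIRST(Q) = {epsilon, y}
FIRST(R) = {epsilon}
FIRST(U) = {y, z}
FIRST(Q') = {epsilon, x}
FOLLOW(Q) includes $ since Q is the start symbol.
FOLLOW(Q'): in Q->y Q' e y, Q' is followed by e y with FIRST {e}. Thus FOLLOW(Q') = {e}.
FOLLOW(Q): in Q'->x R U Q, the suffix after Q is empty, so FOLLOW(Q) ⊇ FOLLOW(Q') = {e}. Thus FOLLOW(Q) = {$, e}.
For Q -> y Q' e y: FIRST(y Q' e y) = {y}, so it goes in M[Q, t] for t ∈ {y}.
For Q -> epsilon: FIRST(epsilon) = {epsilon}, so it goes in M[Q, t] for t ∈ {}; since epsilon ∈ FIRST, also for every t ∈ FOLLOW(Q) = {$, e}.
None of these place a production in M[Q, z].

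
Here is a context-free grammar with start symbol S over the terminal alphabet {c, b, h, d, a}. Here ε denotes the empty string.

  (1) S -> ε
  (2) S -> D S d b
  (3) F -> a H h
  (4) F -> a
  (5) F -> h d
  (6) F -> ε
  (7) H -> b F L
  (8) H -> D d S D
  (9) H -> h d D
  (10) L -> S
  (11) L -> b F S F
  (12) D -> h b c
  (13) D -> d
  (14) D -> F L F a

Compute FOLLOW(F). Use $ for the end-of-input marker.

{a, b, d, h}

FIRST(F): from F->a H h we get {a}; from F->a we get {a}; from F->h d we get {h}; from F->ε we get {ε}. So FIRST(F) = {ε, a, h}.
FIRST(S): from S->ε we get {ε}; from S->D S d b we get {a, b, d, h}. So FIRST(S) = {ε, a, b, d, h}.
FIRST(L): from L->S we get {ε, a, b, d, h}; from L->b F S F we get {b}. So FIRST(L) = {ε, a, b, d, h}.
FIRST(D): from D->h b c we get {h}; from D->d we get {d}; from D->F L F a we get {a, b, d, h}. So FIRST(D) = {a, b, d, h}.
FIRST(H): from H->b F L we get {b}; from H->D d S D we get {a, b, d, h}; from H->h d D we get {h}. So FIRST(H) = {a, b, d, h}.
FOLLOW(S) includes $ since S is the start symbol.
FOLLOW(H): in F->a H h, H is followed by h with FIRST {h}. Thus FOLLOW(H) = {h}.
FOLLOW(L): in H->b F L, the suffix after L is empty, so FOLLOW(L) ⊇ FOLLOW(H) = {h}; in D->F L F a, L is followed by F a with FIRST {a, h}. Thus FOLLOW(L) = {a, h}.
FOLLOW(S): in S->D S d b, S is followed by d b with FIRST {d}; in H->D d S D, S is followed by D with FIRST {a, b, d, h}; in L->S, the suffix after S is empty, so FOLLOW(S) ⊇ FOLLOW(L) = {a, h}; in L->b F S F, S is followed by F with FIRST {ε, a, h}; in L->b F S F, the suffix after S is nullable, so FOLLOW(S) ⊇ FOLLOW(L) = {a, h}. Thus FOLLOW(S) = {$, a, b, d, h}.
FOLLOW(F): in H->b F L, F is followed by L with FIRST {ε, a, b, d, h}; in H->b F L, the suffix after F is nullable, so FOLLOW(F) ⊇ FOLLOW(H) = {h}; in L->b F S F (occurrence 1), F is followed by S F with FIRST {ε, a, b, d, h}; in L->b F S F (occurrence 1), the suffix after F is nullable, so FOLLOW(F) ⊇ FOLLOW(L) = {a, h}; in L->b F S F (occurrence 2), the suffix after F is empty, so FOLLOW(F) ⊇ FOLLOW(L) = {a, h}; in D->F L F a (occurrence 1), F is followed by L F a with FIRST {a, b, d, h}; in D->F L F a (occurrence 2), F is followed by a with FIRST {a}. Thus FOLLOW(F) = {a, b, d, h}.
FOLLOW(D): in S->D S d b, D is followed by S d b with FIRST {a, b, d, h}; in H->D d S D (occurrence 1), D is followed by d S D with FIRST {d}; in H->D d S D (occurrence 2), the suffix after D is empty, so FOLLOW(D) ⊇ FOLLOW(H) = {h}; in H->h d D, the suffix after D is empty, so FOLLOW(D) ⊇ FOLLOW(H) = {h}. Thus FOLLOW(D) = {a, b, d, h}.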